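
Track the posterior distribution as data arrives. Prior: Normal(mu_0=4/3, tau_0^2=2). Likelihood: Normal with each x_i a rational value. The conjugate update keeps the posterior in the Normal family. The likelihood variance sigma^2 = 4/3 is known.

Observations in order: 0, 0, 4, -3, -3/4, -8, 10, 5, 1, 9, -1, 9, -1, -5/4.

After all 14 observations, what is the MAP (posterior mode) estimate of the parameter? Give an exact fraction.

obs 1: x=0 → posterior Normal(8/15, 4/5)
obs 2: x=0 → posterior Normal(1/3, 1/2)
obs 3: x=4 → posterior Normal(4/3, 4/11)
obs 4: x=-3 → posterior Normal(17/42, 2/7)
obs 5: x=-3/4 → posterior Normal(41/204, 4/17)
obs 6: x=-8 → posterior Normal(-247/240, 1/5)
obs 7: x=10 → posterior Normal(113/276, 4/23)
obs 8: x=5 → posterior Normal(293/312, 2/13)
obs 9: x=1 → posterior Normal(329/348, 4/29)
obs 10: x=9 → posterior Normal(653/384, 1/8)
obs 11: x=-1 → posterior Normal(617/420, 4/35)
obs 12: x=9 → posterior Normal(941/456, 2/19)
obs 13: x=-1 → posterior Normal(905/492, 4/41)
obs 14: x=-5/4 → posterior Normal(215/132, 1/11)

215/132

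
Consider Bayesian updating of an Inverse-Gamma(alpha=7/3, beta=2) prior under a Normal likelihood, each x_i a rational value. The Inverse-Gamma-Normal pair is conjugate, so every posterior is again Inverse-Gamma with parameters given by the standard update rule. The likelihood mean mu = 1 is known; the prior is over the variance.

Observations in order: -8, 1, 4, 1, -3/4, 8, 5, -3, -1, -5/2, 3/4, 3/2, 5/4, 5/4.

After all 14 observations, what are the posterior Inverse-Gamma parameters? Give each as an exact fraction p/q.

obs 1: x=-8 → posterior Inverse-Gamma(17/6, 85/2)
obs 2: x=1 → posterior Inverse-Gamma(10/3, 85/2)
obs 3: x=4 → posterior Inverse-Gamma(23/6, 47)
obs 4: x=1 → posterior Inverse-Gamma(13/3, 47)
obs 5: x=-3/4 → posterior Inverse-Gamma(29/6, 1553/32)
obs 6: x=8 → posterior Inverse-Gamma(16/3, 2337/32)
obs 7: x=5 → posterior Inverse-Gamma(35/6, 2593/32)
obs 8: x=-3 → posterior Inverse-Gamma(19/3, 2849/32)
obs 9: x=-1 → posterior Inverse-Gamma(41/6, 2913/32)
obs 10: x=-5/2 → posterior Inverse-Gamma(22/3, 3109/32)
obs 11: x=3/4 → posterior Inverse-Gamma(47/6, 1555/16)
obs 12: x=3/2 → posterior Inverse-Gamma(25/3, 1557/16)
obs 13: x=5/4 → posterior Inverse-Gamma(53/6, 3115/32)
obs 14: x=5/4 → posterior Inverse-Gamma(28/3, 779/8)

alpha=28/3, beta=779/8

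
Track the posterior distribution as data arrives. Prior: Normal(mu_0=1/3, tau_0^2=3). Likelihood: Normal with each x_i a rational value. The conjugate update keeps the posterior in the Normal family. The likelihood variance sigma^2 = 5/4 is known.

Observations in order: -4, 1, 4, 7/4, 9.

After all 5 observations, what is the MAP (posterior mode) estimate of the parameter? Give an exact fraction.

428/195

obs 1: x=-4 → posterior Normal(-139/51, 15/17)
obs 2: x=1 → posterior Normal(-103/87, 15/29)
obs 3: x=4 → posterior Normal(1/3, 15/41)
obs 4: x=7/4 → posterior Normal(104/159, 15/53)
obs 5: x=9 → posterior Normal(428/195, 3/13)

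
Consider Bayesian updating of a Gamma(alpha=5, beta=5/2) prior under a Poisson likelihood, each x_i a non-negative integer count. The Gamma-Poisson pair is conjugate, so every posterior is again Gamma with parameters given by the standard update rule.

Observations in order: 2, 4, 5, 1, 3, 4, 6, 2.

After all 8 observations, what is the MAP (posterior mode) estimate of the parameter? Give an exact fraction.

62/21

obs 1: x=2 → posterior Gamma(7, 7/2)
obs 2: x=4 → posterior Gamma(11, 9/2)
obs 3: x=5 → posterior Gamma(16, 11/2)
obs 4: x=1 → posterior Gamma(17, 13/2)
obs 5: x=3 → posterior Gamma(20, 15/2)
obs 6: x=4 → posterior Gamma(24, 17/2)
obs 7: x=6 → posterior Gamma(30, 19/2)
obs 8: x=2 → posterior Gamma(32, 21/2)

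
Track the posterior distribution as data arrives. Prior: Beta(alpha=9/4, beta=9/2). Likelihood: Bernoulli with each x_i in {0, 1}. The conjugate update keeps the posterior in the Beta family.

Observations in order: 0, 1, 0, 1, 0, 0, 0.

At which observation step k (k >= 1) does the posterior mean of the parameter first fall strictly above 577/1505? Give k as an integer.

obs 1: x=0 → posterior Beta(9/4, 11/2)
obs 2: x=1 → posterior Beta(13/4, 11/2)
obs 3: x=0 → posterior Beta(13/4, 13/2)
obs 4: x=1 → posterior Beta(17/4, 13/2)
obs 5: x=0 → posterior Beta(17/4, 15/2)
obs 6: x=0 → posterior Beta(17/4, 17/2)
obs 7: x=0 → posterior Beta(17/4, 19/2)

k = 4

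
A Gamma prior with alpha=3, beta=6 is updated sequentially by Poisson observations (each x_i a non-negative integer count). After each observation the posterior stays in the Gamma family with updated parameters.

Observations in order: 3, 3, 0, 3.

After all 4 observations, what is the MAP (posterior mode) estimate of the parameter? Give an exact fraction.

11/10

obs 1: x=3 → posterior Gamma(6, 7)
obs 2: x=3 → posterior Gamma(9, 8)
obs 3: x=0 → posterior Gamma(9, 9)
obs 4: x=3 → posterior Gamma(12, 10)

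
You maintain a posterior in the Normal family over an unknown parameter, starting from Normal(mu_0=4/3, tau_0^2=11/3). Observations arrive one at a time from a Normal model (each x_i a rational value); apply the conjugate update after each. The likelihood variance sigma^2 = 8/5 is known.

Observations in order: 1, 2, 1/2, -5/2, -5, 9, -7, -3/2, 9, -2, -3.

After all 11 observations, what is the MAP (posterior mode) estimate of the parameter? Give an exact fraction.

obs 1: x=1 → posterior Normal(87/79, 88/79)
obs 2: x=2 → posterior Normal(197/134, 44/67)
obs 3: x=1/2 → posterior Normal(449/378, 88/189)
obs 4: x=-5/2 → posterior Normal(87/244, 22/61)
obs 5: x=-5 → posterior Normal(-188/299, 88/299)
obs 6: x=9 → posterior Normal(307/354, 44/177)
obs 7: x=-7 → posterior Normal(-78/409, 88/409)
obs 8: x=-3/2 → posterior Normal(-321/928, 11/58)
obs 9: x=9 → posterior Normal(223/346, 88/519)
obs 10: x=-2 → posterior Normal(449/1148, 44/287)
obs 11: x=-3 → posterior Normal(7/74, 88/629)

7/74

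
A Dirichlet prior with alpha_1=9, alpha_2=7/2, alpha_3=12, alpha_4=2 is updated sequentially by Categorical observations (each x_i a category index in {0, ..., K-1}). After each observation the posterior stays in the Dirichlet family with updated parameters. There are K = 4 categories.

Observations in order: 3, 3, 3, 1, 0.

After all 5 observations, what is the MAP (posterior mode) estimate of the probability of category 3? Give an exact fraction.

obs 1: x=3 → posterior Dirichlet(9, 7/2, 12, 3)
obs 2: x=3 → posterior Dirichlet(9, 7/2, 12, 4)
obs 3: x=3 → posterior Dirichlet(9, 7/2, 12, 5)
obs 4: x=1 → posterior Dirichlet(9, 9/2, 12, 5)
obs 5: x=0 → posterior Dirichlet(10, 9/2, 12, 5)

8/55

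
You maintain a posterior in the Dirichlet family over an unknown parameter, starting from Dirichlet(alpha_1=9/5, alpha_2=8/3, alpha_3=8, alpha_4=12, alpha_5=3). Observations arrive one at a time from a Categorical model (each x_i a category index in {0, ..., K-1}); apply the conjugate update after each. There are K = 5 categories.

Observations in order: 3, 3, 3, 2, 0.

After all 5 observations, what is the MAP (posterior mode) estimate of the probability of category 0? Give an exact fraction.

27/412

obs 1: x=3 → posterior Dirichlet(9/5, 8/3, 8, 13, 3)
obs 2: x=3 → posterior Dirichlet(9/5, 8/3, 8, 14, 3)
obs 3: x=3 → posterior Dirichlet(9/5, 8/3, 8, 15, 3)
obs 4: x=2 → posterior Dirichlet(9/5, 8/3, 9, 15, 3)
obs 5: x=0 → posterior Dirichlet(14/5, 8/3, 9, 15, 3)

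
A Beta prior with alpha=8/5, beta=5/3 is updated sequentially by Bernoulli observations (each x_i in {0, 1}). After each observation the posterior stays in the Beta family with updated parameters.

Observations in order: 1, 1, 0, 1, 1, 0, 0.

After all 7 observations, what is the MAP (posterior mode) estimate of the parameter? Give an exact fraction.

obs 1: x=1 → posterior Beta(13/5, 5/3)
obs 2: x=1 → posterior Beta(18/5, 5/3)
obs 3: x=0 → posterior Beta(18/5, 8/3)
obs 4: x=1 → posterior Beta(23/5, 8/3)
obs 5: x=1 → posterior Beta(28/5, 8/3)
obs 6: x=0 → posterior Beta(28/5, 11/3)
obs 7: x=0 → posterior Beta(28/5, 14/3)

69/124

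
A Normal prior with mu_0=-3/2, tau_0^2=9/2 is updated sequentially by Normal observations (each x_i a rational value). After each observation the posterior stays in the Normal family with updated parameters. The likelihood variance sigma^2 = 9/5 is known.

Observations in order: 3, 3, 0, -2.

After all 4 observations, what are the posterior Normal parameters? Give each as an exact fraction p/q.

obs 1: x=3 → posterior Normal(12/7, 9/7)
obs 2: x=3 → posterior Normal(9/4, 3/4)
obs 3: x=0 → posterior Normal(27/17, 9/17)
obs 4: x=-2 → posterior Normal(17/22, 9/22)

mu_0=17/22, tau_0^2=9/22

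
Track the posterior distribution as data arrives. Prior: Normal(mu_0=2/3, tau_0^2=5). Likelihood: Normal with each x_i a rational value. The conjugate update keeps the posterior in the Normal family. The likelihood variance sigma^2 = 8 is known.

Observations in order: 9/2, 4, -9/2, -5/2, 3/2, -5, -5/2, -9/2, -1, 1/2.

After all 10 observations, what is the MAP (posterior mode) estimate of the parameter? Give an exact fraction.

-253/348

obs 1: x=9/2 → posterior Normal(167/78, 40/13)
obs 2: x=4 → posterior Normal(287/108, 20/9)
obs 3: x=-9/2 → posterior Normal(76/69, 40/23)
obs 4: x=-5/2 → posterior Normal(11/24, 10/7)
obs 5: x=3/2 → posterior Normal(61/99, 40/33)
obs 6: x=-5 → posterior Normal(-7/57, 20/19)
obs 7: x=-5/2 → posterior Normal(-103/258, 40/43)
obs 8: x=-9/2 → posterior Normal(-119/144, 5/6)
obs 9: x=-1 → posterior Normal(-134/159, 40/53)
obs 10: x=1/2 → posterior Normal(-253/348, 20/29)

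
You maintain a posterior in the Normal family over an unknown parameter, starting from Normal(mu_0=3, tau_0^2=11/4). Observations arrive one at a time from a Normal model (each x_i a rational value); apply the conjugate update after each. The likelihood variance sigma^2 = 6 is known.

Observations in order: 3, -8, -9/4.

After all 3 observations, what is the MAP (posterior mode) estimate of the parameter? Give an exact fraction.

-31/228

obs 1: x=3 → posterior Normal(3, 66/35)
obs 2: x=-8 → posterior Normal(17/46, 33/23)
obs 3: x=-9/4 → posterior Normal(-31/228, 22/19)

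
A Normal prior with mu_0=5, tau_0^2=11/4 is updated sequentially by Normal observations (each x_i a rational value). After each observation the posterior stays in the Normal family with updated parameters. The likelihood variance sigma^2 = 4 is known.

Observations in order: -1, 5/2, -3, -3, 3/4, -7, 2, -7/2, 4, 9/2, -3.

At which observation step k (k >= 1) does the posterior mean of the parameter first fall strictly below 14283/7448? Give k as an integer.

obs 1: x=-1 → posterior Normal(23/9, 44/27)
obs 2: x=5/2 → posterior Normal(193/76, 22/19)
obs 3: x=-3 → posterior Normal(127/98, 44/49)
obs 4: x=-3 → posterior Normal(61/120, 11/15)
obs 5: x=3/4 → posterior Normal(155/284, 44/71)
obs 6: x=-7 → posterior Normal(-153/328, 22/41)
obs 7: x=2 → posterior Normal(-65/372, 44/93)
obs 8: x=-7/2 → posterior Normal(-219/416, 11/26)
obs 9: x=4 → posterior Normal(-43/460, 44/115)
obs 10: x=9/2 → posterior Normal(155/504, 22/63)
obs 11: x=-3 → posterior Normal(23/548, 44/137)

k = 3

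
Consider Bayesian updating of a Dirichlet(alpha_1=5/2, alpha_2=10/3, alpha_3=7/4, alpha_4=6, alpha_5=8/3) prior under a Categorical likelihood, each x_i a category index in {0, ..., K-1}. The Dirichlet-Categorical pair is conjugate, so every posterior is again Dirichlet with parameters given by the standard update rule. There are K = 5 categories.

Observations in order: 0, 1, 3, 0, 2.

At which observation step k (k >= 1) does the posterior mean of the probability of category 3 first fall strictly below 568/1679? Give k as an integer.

obs 1: x=0 → posterior Dirichlet(7/2, 10/3, 7/4, 6, 8/3)
obs 2: x=1 → posterior Dirichlet(7/2, 13/3, 7/4, 6, 8/3)
obs 3: x=3 → posterior Dirichlet(7/2, 13/3, 7/4, 7, 8/3)
obs 4: x=0 → posterior Dirichlet(9/2, 13/3, 7/4, 7, 8/3)
obs 5: x=2 → posterior Dirichlet(9/2, 13/3, 11/4, 7, 8/3)

k = 2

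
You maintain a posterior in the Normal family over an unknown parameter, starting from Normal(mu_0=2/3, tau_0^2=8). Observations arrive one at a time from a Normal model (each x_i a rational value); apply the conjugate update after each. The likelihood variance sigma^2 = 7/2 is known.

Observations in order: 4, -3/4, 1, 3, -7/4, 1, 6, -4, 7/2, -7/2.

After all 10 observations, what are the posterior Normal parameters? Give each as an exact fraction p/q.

mu_0=422/501, tau_0^2=56/167

obs 1: x=4 → posterior Normal(206/69, 56/23)
obs 2: x=-3/4 → posterior Normal(170/117, 56/39)
obs 3: x=1 → posterior Normal(218/165, 56/55)
obs 4: x=3 → posterior Normal(362/213, 56/71)
obs 5: x=-7/4 → posterior Normal(278/261, 56/87)
obs 6: x=1 → posterior Normal(326/309, 56/103)
obs 7: x=6 → posterior Normal(614/357, 8/17)
obs 8: x=-4 → posterior Normal(422/405, 56/135)
obs 9: x=7/2 → posterior Normal(590/453, 56/151)
obs 10: x=-7/2 → posterior Normal(422/501, 56/167)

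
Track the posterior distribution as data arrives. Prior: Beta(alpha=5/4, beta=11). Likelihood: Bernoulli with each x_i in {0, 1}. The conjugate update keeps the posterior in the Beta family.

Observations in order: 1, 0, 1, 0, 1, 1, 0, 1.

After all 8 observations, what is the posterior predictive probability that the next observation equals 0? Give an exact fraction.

obs 1: x=1 → posterior Beta(9/4, 11)
obs 2: x=0 → posterior Beta(9/4, 12)
obs 3: x=1 → posterior Beta(13/4, 12)
obs 4: x=0 → posterior Beta(13/4, 13)
obs 5: x=1 → posterior Beta(17/4, 13)
obs 6: x=1 → posterior Beta(21/4, 13)
obs 7: x=0 → posterior Beta(21/4, 14)
obs 8: x=1 → posterior Beta(25/4, 14)

56/81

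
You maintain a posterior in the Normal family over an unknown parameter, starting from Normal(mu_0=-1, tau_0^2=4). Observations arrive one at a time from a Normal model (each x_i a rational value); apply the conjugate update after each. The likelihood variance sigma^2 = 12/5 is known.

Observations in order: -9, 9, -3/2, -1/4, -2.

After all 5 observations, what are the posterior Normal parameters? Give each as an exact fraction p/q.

mu_0=-87/112, tau_0^2=3/7

obs 1: x=-9 → posterior Normal(-6, 3/2)
obs 2: x=9 → posterior Normal(-3/13, 12/13)
obs 3: x=-3/2 → posterior Normal(-7/12, 2/3)
obs 4: x=-1/4 → posterior Normal(-47/92, 12/23)
obs 5: x=-2 → posterior Normal(-87/112, 3/7)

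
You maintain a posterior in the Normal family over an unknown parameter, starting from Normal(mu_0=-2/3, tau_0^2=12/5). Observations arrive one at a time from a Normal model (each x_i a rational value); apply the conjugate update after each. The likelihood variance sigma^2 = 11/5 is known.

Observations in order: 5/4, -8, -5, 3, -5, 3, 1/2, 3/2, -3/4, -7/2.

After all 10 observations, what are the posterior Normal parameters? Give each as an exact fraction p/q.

obs 1: x=5/4 → posterior Normal(1/3, 132/115)
obs 2: x=-8 → posterior Normal(-53/21, 132/175)
obs 3: x=-5 → posterior Normal(-445/141, 132/235)
obs 4: x=3 → posterior Normal(-337/177, 132/295)
obs 5: x=-5 → posterior Normal(-517/213, 132/355)
obs 6: x=3 → posterior Normal(-409/249, 132/415)
obs 7: x=1/2 → posterior Normal(-391/285, 132/475)
obs 8: x=3/2 → posterior Normal(-337/321, 132/535)
obs 9: x=-3/4 → posterior Normal(-52/51, 132/595)
obs 10: x=-7/2 → posterior Normal(-490/393, 132/655)

mu_0=-490/393, tau_0^2=132/655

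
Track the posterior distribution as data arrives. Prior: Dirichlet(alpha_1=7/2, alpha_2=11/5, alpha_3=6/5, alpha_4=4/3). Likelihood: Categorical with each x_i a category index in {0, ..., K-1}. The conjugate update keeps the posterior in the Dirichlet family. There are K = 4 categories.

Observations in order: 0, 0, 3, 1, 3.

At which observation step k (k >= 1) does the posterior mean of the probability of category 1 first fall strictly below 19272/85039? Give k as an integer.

obs 1: x=0 → posterior Dirichlet(9/2, 11/5, 6/5, 4/3)
obs 2: x=0 → posterior Dirichlet(11/2, 11/5, 6/5, 4/3)
obs 3: x=3 → posterior Dirichlet(11/2, 11/5, 6/5, 7/3)
obs 4: x=1 → posterior Dirichlet(11/2, 16/5, 6/5, 7/3)
obs 5: x=3 → posterior Dirichlet(11/2, 16/5, 6/5, 10/3)

k = 2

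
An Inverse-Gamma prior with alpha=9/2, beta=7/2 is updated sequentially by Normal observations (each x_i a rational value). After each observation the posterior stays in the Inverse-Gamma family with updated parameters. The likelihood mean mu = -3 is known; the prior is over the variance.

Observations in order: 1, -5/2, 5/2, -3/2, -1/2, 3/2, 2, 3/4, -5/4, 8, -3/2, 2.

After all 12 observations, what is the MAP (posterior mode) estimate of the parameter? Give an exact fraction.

obs 1: x=1 → posterior Inverse-Gamma(5, 23/2)
obs 2: x=-5/2 → posterior Inverse-Gamma(11/2, 93/8)
obs 3: x=5/2 → posterior Inverse-Gamma(6, 107/4)
obs 4: x=-3/2 → posterior Inverse-Gamma(13/2, 223/8)
obs 5: x=-1/2 → posterior Inverse-Gamma(7, 31)
obs 6: x=3/2 → posterior Inverse-Gamma(15/2, 329/8)
obs 7: x=2 → posterior Inverse-Gamma(8, 429/8)
obs 8: x=3/4 → posterior Inverse-Gamma(17/2, 1941/32)
obs 9: x=-5/4 → posterior Inverse-Gamma(9, 995/16)
obs 10: x=8 → posterior Inverse-Gamma(19/2, 1963/16)
obs 11: x=-3/2 → posterior Inverse-Gamma(10, 1981/16)
obs 12: x=2 → posterior Inverse-Gamma(21/2, 2181/16)

2181/184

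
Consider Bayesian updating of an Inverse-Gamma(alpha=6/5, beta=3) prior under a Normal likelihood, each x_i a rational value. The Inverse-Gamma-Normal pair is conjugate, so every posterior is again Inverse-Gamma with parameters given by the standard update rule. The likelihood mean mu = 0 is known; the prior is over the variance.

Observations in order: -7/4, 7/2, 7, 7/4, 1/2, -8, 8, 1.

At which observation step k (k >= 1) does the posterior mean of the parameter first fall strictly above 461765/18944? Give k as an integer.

k = 7

obs 1: x=-7/4 → posterior Inverse-Gamma(17/10, 145/32)
obs 2: x=7/2 → posterior Inverse-Gamma(11/5, 341/32)
obs 3: x=7 → posterior Inverse-Gamma(27/10, 1125/32)
obs 4: x=7/4 → posterior Inverse-Gamma(16/5, 587/16)
obs 5: x=1/2 → posterior Inverse-Gamma(37/10, 589/16)
obs 6: x=-8 → posterior Inverse-Gamma(21/5, 1101/16)
obs 7: x=8 → posterior Inverse-Gamma(47/10, 1613/16)
obs 8: x=1 → posterior Inverse-Gamma(26/5, 1621/16)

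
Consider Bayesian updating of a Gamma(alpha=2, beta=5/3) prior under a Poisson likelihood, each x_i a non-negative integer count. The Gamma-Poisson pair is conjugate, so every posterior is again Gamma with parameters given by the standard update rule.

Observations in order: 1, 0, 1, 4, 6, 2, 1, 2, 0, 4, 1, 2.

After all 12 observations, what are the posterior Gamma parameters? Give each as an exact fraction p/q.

alpha=26, beta=41/3

obs 1: x=1 → posterior Gamma(3, 8/3)
obs 2: x=0 → posterior Gamma(3, 11/3)
obs 3: x=1 → posterior Gamma(4, 14/3)
obs 4: x=4 → posterior Gamma(8, 17/3)
obs 5: x=6 → posterior Gamma(14, 20/3)
obs 6: x=2 → posterior Gamma(16, 23/3)
obs 7: x=1 → posterior Gamma(17, 26/3)
obs 8: x=2 → posterior Gamma(19, 29/3)
obs 9: x=0 → posterior Gamma(19, 32/3)
obs 10: x=4 → posterior Gamma(23, 35/3)
obs 11: x=1 → posterior Gamma(24, 38/3)
obs 12: x=2 → posterior Gamma(26, 41/3)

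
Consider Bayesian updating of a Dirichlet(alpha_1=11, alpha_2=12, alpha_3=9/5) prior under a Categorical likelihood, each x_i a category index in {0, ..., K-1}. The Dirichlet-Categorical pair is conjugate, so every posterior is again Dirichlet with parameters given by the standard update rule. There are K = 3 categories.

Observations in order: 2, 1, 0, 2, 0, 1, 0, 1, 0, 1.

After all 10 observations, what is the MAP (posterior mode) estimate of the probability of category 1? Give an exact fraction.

obs 1: x=2 → posterior Dirichlet(11, 12, 14/5)
obs 2: x=1 → posterior Dirichlet(11, 13, 14/5)
obs 3: x=0 → posterior Dirichlet(12, 13, 14/5)
obs 4: x=2 → posterior Dirichlet(12, 13, 19/5)
obs 5: x=0 → posterior Dirichlet(13, 13, 19/5)
obs 6: x=1 → posterior Dirichlet(13, 14, 19/5)
obs 7: x=0 → posterior Dirichlet(14, 14, 19/5)
obs 8: x=1 → posterior Dirichlet(14, 15, 19/5)
obs 9: x=0 → posterior Dirichlet(15, 15, 19/5)
obs 10: x=1 → posterior Dirichlet(15, 16, 19/5)

25/53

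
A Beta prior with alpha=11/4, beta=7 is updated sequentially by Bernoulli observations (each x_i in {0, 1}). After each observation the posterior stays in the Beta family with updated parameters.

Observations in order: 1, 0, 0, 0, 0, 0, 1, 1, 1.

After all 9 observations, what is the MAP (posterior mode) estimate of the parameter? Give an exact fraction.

23/67

obs 1: x=1 → posterior Beta(15/4, 7)
obs 2: x=0 → posterior Beta(15/4, 8)
obs 3: x=0 → posterior Beta(15/4, 9)
obs 4: x=0 → posterior Beta(15/4, 10)
obs 5: x=0 → posterior Beta(15/4, 11)
obs 6: x=0 → posterior Beta(15/4, 12)
obs 7: x=1 → posterior Beta(19/4, 12)
obs 8: x=1 → posterior Beta(23/4, 12)
obs 9: x=1 → posterior Beta(27/4, 12)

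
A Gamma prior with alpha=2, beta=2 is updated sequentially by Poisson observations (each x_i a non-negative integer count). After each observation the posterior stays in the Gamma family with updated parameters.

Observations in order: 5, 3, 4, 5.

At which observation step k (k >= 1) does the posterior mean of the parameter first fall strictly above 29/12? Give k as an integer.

obs 1: x=5 → posterior Gamma(7, 3)
obs 2: x=3 → posterior Gamma(10, 4)
obs 3: x=4 → posterior Gamma(14, 5)
obs 4: x=5 → posterior Gamma(19, 6)

k = 2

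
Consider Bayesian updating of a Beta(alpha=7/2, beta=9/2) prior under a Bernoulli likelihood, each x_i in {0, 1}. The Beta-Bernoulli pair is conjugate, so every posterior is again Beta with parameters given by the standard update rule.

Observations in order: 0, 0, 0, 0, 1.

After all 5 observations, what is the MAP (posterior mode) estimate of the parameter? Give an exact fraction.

7/22

obs 1: x=0 → posterior Beta(7/2, 11/2)
obs 2: x=0 → posterior Beta(7/2, 13/2)
obs 3: x=0 → posterior Beta(7/2, 15/2)
obs 4: x=0 → posterior Beta(7/2, 17/2)
obs 5: x=1 → posterior Beta(9/2, 17/2)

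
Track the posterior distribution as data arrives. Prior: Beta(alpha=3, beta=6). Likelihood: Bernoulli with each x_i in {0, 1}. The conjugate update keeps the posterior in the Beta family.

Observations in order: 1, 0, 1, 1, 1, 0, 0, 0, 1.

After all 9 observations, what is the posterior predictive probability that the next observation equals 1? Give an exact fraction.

4/9

obs 1: x=1 → posterior Beta(4, 6)
obs 2: x=0 → posterior Beta(4, 7)
obs 3: x=1 → posterior Beta(5, 7)
obs 4: x=1 → posterior Beta(6, 7)
obs 5: x=1 → posterior Beta(7, 7)
obs 6: x=0 → posterior Beta(7, 8)
obs 7: x=0 → posterior Beta(7, 9)
obs 8: x=0 → posterior Beta(7, 10)
obs 9: x=1 → posterior Beta(8, 10)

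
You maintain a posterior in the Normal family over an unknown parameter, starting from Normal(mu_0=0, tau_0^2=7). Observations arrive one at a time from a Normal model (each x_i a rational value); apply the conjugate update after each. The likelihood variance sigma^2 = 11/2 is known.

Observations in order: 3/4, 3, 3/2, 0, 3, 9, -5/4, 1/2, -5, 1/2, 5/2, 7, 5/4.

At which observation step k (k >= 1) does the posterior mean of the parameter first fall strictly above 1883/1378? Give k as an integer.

obs 1: x=3/4 → posterior Normal(21/50, 77/25)
obs 2: x=3 → posterior Normal(35/26, 77/39)
obs 3: x=3/2 → posterior Normal(147/106, 77/53)
obs 4: x=0 → posterior Normal(147/134, 77/67)
obs 5: x=3 → posterior Normal(77/54, 77/81)
obs 6: x=9 → posterior Normal(483/190, 77/95)
obs 7: x=-5/4 → posterior Normal(224/109, 77/109)
obs 8: x=1/2 → posterior Normal(77/41, 77/123)
obs 9: x=-5 → posterior Normal(161/137, 77/137)
obs 10: x=1/2 → posterior Normal(168/151, 77/151)
obs 11: x=5/2 → posterior Normal(203/165, 7/15)
obs 12: x=7 → posterior Normal(301/179, 77/179)
obs 13: x=5/4 → posterior Normal(637/386, 77/193)

k = 3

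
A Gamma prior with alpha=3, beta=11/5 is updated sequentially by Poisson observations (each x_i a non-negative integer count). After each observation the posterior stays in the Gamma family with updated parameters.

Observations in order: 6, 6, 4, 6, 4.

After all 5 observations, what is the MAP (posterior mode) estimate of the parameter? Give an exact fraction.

35/9

obs 1: x=6 → posterior Gamma(9, 16/5)
obs 2: x=6 → posterior Gamma(15, 21/5)
obs 3: x=4 → posterior Gamma(19, 26/5)
obs 4: x=6 → posterior Gamma(25, 31/5)
obs 5: x=4 → posterior Gamma(29, 36/5)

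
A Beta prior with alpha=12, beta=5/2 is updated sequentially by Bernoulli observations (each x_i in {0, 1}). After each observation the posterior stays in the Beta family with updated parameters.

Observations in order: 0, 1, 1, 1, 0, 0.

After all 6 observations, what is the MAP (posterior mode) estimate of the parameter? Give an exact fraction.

28/37

obs 1: x=0 → posterior Beta(12, 7/2)
obs 2: x=1 → posterior Beta(13, 7/2)
obs 3: x=1 → posterior Beta(14, 7/2)
obs 4: x=1 → posterior Beta(15, 7/2)
obs 5: x=0 → posterior Beta(15, 9/2)
obs 6: x=0 → posterior Beta(15, 11/2)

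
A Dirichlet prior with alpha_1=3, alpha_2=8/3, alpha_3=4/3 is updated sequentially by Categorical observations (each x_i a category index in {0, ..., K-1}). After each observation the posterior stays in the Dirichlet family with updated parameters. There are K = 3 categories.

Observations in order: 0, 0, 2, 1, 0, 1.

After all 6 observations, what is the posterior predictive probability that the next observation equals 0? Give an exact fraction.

obs 1: x=0 → posterior Dirichlet(4, 8/3, 4/3)
obs 2: x=0 → posterior Dirichlet(5, 8/3, 4/3)
obs 3: x=2 → posterior Dirichlet(5, 8/3, 7/3)
obs 4: x=1 → posterior Dirichlet(5, 11/3, 7/3)
obs 5: x=0 → posterior Dirichlet(6, 11/3, 7/3)
obs 6: x=1 → posterior Dirichlet(6, 14/3, 7/3)

6/13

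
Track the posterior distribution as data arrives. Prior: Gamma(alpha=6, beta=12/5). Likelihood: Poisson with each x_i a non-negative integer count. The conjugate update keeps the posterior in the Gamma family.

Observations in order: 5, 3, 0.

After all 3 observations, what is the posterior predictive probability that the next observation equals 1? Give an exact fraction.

3829664619602932572315/18889465931478580854784

obs 1: x=5 → posterior Gamma(11, 17/5)
obs 2: x=3 → posterior Gamma(14, 22/5)
obs 3: x=0 → posterior Gamma(14, 27/5)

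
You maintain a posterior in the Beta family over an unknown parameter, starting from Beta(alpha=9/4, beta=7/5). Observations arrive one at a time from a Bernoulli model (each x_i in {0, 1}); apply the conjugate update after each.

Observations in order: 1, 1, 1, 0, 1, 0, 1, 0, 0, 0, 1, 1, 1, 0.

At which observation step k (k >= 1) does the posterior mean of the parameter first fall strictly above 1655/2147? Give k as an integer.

obs 1: x=1 → posterior Beta(13/4, 7/5)
obs 2: x=1 → posterior Beta(17/4, 7/5)
obs 3: x=1 → posterior Beta(21/4, 7/5)
obs 4: x=0 → posterior Beta(21/4, 12/5)
obs 5: x=1 → posterior Beta(25/4, 12/5)
obs 6: x=0 → posterior Beta(25/4, 17/5)
obs 7: x=1 → posterior Beta(29/4, 17/5)
obs 8: x=0 → posterior Beta(29/4, 22/5)
obs 9: x=0 → posterior Beta(29/4, 27/5)
obs 10: x=0 → posterior Beta(29/4, 32/5)
obs 11: x=1 → posterior Beta(33/4, 32/5)
obs 12: x=1 → posterior Beta(37/4, 32/5)
obs 13: x=1 → posterior Beta(41/4, 32/5)
obs 14: x=0 → posterior Beta(41/4, 37/5)

k = 3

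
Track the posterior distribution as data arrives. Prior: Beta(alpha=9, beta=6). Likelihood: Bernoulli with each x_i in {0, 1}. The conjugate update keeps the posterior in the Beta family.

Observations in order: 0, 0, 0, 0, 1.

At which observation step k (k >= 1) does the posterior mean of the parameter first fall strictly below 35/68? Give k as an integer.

k = 3

obs 1: x=0 → posterior Beta(9, 7)
obs 2: x=0 → posterior Beta(9, 8)
obs 3: x=0 → posterior Beta(9, 9)
obs 4: x=0 → posterior Beta(9, 10)
obs 5: x=1 → posterior Beta(10, 10)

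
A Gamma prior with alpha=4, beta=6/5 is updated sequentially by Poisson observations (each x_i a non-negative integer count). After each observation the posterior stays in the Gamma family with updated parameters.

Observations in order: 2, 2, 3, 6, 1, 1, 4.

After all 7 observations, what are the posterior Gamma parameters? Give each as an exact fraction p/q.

alpha=23, beta=41/5

obs 1: x=2 → posterior Gamma(6, 11/5)
obs 2: x=2 → posterior Gamma(8, 16/5)
obs 3: x=3 → posterior Gamma(11, 21/5)
obs 4: x=6 → posterior Gamma(17, 26/5)
obs 5: x=1 → posterior Gamma(18, 31/5)
obs 6: x=1 → posterior Gamma(19, 36/5)
obs 7: x=4 → posterior Gamma(23, 41/5)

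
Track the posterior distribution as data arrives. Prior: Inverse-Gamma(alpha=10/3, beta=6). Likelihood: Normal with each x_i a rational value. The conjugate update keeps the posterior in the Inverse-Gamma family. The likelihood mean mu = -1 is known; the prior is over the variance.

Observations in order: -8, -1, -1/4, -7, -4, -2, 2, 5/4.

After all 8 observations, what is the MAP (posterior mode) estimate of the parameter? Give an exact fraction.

2919/400

obs 1: x=-8 → posterior Inverse-Gamma(23/6, 61/2)
obs 2: x=-1 → posterior Inverse-Gamma(13/3, 61/2)
obs 3: x=-1/4 → posterior Inverse-Gamma(29/6, 985/32)
obs 4: x=-7 → posterior Inverse-Gamma(16/3, 1561/32)
obs 5: x=-4 → posterior Inverse-Gamma(35/6, 1705/32)
obs 6: x=-2 → posterior Inverse-Gamma(19/3, 1721/32)
obs 7: x=2 → posterior Inverse-Gamma(41/6, 1865/32)
obs 8: x=5/4 → posterior Inverse-Gamma(22/3, 973/16)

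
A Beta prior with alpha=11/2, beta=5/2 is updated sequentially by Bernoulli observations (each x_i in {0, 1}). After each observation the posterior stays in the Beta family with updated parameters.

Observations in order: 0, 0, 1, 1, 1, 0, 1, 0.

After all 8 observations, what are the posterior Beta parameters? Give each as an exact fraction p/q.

alpha=19/2, beta=13/2

obs 1: x=0 → posterior Beta(11/2, 7/2)
obs 2: x=0 → posterior Beta(11/2, 9/2)
obs 3: x=1 → posterior Beta(13/2, 9/2)
obs 4: x=1 → posterior Beta(15/2, 9/2)
obs 5: x=1 → posterior Beta(17/2, 9/2)
obs 6: x=0 → posterior Beta(17/2, 11/2)
obs 7: x=1 → posterior Beta(19/2, 11/2)
obs 8: x=0 → posterior Beta(19/2, 13/2)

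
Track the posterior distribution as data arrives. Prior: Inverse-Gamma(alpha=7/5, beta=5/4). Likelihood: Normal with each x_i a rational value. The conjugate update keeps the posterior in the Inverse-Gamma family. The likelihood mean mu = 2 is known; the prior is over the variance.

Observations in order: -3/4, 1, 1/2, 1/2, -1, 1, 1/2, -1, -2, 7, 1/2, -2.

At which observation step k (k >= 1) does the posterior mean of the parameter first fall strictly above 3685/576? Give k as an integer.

k = 10

obs 1: x=-3/4 → posterior Inverse-Gamma(19/10, 161/32)
obs 2: x=1 → posterior Inverse-Gamma(12/5, 177/32)
obs 3: x=1/2 → posterior Inverse-Gamma(29/10, 213/32)
obs 4: x=1/2 → posterior Inverse-Gamma(17/5, 249/32)
obs 5: x=-1 → posterior Inverse-Gamma(39/10, 393/32)
obs 6: x=1 → posterior Inverse-Gamma(22/5, 409/32)
obs 7: x=1/2 → posterior Inverse-Gamma(49/10, 445/32)
obs 8: x=-1 → posterior Inverse-Gamma(27/5, 589/32)
obs 9: x=-2 → posterior Inverse-Gamma(59/10, 845/32)
obs 10: x=7 → posterior Inverse-Gamma(32/5, 1245/32)
obs 11: x=1/2 → posterior Inverse-Gamma(69/10, 1281/32)
obs 12: x=-2 → posterior Inverse-Gamma(37/5, 1537/32)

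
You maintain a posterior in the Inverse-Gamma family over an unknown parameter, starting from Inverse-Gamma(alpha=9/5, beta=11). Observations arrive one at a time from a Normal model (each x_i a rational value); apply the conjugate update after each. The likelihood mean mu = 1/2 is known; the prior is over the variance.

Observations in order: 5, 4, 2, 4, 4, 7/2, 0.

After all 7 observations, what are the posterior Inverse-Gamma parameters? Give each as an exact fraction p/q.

alpha=53/10, beta=181/4

obs 1: x=5 → posterior Inverse-Gamma(23/10, 169/8)
obs 2: x=4 → posterior Inverse-Gamma(14/5, 109/4)
obs 3: x=2 → posterior Inverse-Gamma(33/10, 227/8)
obs 4: x=4 → posterior Inverse-Gamma(19/5, 69/2)
obs 5: x=4 → posterior Inverse-Gamma(43/10, 325/8)
obs 6: x=7/2 → posterior Inverse-Gamma(24/5, 361/8)
obs 7: x=0 → posterior Inverse-Gamma(53/10, 181/4)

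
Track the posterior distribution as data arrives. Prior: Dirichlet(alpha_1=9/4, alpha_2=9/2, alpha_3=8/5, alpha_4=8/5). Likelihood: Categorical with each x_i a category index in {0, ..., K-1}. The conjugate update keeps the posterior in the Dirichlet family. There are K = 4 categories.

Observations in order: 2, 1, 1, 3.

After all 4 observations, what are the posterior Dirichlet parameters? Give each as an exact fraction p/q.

obs 1: x=2 → posterior Dirichlet(9/4, 9/2, 13/5, 8/5)
obs 2: x=1 → posterior Dirichlet(9/4, 11/2, 13/5, 8/5)
obs 3: x=1 → posterior Dirichlet(9/4, 13/2, 13/5, 8/5)
obs 4: x=3 → posterior Dirichlet(9/4, 13/2, 13/5, 13/5)

alpha_1=9/4, alpha_2=13/2, alpha_3=13/5, alpha_4=13/5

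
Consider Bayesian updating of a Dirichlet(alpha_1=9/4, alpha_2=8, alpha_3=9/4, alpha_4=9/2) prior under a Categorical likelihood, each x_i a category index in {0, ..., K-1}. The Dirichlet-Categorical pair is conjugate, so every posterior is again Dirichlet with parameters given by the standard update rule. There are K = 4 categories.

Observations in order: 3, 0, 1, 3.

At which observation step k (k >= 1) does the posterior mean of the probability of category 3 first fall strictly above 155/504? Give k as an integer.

obs 1: x=3 → posterior Dirichlet(9/4, 8, 9/4, 11/2)
obs 2: x=0 → posterior Dirichlet(13/4, 8, 9/4, 11/2)
obs 3: x=1 → posterior Dirichlet(13/4, 9, 9/4, 11/2)
obs 4: x=3 → posterior Dirichlet(13/4, 9, 9/4, 13/2)

k = 4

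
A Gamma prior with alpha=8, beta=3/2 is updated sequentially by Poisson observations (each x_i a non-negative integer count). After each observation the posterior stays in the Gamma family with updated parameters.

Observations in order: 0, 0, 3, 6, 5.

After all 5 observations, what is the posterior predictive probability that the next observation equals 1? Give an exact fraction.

141320910630013624626924236/1122274146401882171630859375

obs 1: x=0 → posterior Gamma(8, 5/2)
obs 2: x=0 → posterior Gamma(8, 7/2)
obs 3: x=3 → posterior Gamma(11, 9/2)
obs 4: x=6 → posterior Gamma(17, 11/2)
obs 5: x=5 → posterior Gamma(22, 13/2)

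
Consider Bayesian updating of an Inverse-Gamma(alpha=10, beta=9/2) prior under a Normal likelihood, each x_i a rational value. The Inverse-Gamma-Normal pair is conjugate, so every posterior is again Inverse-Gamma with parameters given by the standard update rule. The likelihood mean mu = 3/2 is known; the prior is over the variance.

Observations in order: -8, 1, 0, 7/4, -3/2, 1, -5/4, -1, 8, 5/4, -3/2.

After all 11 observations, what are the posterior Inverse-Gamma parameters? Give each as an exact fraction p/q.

obs 1: x=-8 → posterior Inverse-Gamma(21/2, 397/8)
obs 2: x=1 → posterior Inverse-Gamma(11, 199/4)
obs 3: x=0 → posterior Inverse-Gamma(23/2, 407/8)
obs 4: x=7/4 → posterior Inverse-Gamma(12, 1629/32)
obs 5: x=-3/2 → posterior Inverse-Gamma(25/2, 1773/32)
obs 6: x=1 → posterior Inverse-Gamma(13, 1777/32)
obs 7: x=-5/4 → posterior Inverse-Gamma(27/2, 949/16)
obs 8: x=-1 → posterior Inverse-Gamma(14, 999/16)
obs 9: x=8 → posterior Inverse-Gamma(29/2, 1337/16)
obs 10: x=5/4 → posterior Inverse-Gamma(15, 2675/32)
obs 11: x=-3/2 → posterior Inverse-Gamma(31/2, 2819/32)

alpha=31/2, beta=2819/32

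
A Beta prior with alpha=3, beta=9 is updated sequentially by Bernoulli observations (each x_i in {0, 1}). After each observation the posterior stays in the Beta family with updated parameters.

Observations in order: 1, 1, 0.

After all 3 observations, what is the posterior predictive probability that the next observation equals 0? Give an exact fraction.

2/3

obs 1: x=1 → posterior Beta(4, 9)
obs 2: x=1 → posterior Beta(5, 9)
obs 3: x=0 → posterior Beta(5, 10)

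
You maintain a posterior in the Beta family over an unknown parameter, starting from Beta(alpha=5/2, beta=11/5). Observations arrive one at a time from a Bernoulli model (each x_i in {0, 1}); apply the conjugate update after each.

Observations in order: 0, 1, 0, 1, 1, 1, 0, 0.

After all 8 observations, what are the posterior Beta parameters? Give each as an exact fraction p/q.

alpha=13/2, beta=31/5

obs 1: x=0 → posterior Beta(5/2, 16/5)
obs 2: x=1 → posterior Beta(7/2, 16/5)
obs 3: x=0 → posterior Beta(7/2, 21/5)
obs 4: x=1 → posterior Beta(9/2, 21/5)
obs 5: x=1 → posterior Beta(11/2, 21/5)
obs 6: x=1 → posterior Beta(13/2, 21/5)
obs 7: x=0 → posterior Beta(13/2, 26/5)
obs 8: x=0 → posterior Beta(13/2, 31/5)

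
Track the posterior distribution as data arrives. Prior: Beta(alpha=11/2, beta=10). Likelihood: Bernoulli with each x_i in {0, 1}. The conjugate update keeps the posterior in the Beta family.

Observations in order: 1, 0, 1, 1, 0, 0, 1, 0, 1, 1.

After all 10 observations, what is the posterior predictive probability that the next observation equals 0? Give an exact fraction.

obs 1: x=1 → posterior Beta(13/2, 10)
obs 2: x=0 → posterior Beta(13/2, 11)
obs 3: x=1 → posterior Beta(15/2, 11)
obs 4: x=1 → posterior Beta(17/2, 11)
obs 5: x=0 → posterior Beta(17/2, 12)
obs 6: x=0 → posterior Beta(17/2, 13)
obs 7: x=1 → posterior Beta(19/2, 13)
obs 8: x=0 → posterior Beta(19/2, 14)
obs 9: x=1 → posterior Beta(21/2, 14)
obs 10: x=1 → posterior Beta(23/2, 14)

28/51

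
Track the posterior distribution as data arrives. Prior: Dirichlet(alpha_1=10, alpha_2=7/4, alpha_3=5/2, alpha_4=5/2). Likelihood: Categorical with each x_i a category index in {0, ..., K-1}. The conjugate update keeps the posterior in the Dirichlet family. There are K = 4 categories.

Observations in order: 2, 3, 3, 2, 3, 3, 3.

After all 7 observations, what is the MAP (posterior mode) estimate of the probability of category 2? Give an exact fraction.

14/79

obs 1: x=2 → posterior Dirichlet(10, 7/4, 7/2, 5/2)
obs 2: x=3 → posterior Dirichlet(10, 7/4, 7/2, 7/2)
obs 3: x=3 → posterior Dirichlet(10, 7/4, 7/2, 9/2)
obs 4: x=2 → posterior Dirichlet(10, 7/4, 9/2, 9/2)
obs 5: x=3 → posterior Dirichlet(10, 7/4, 9/2, 11/2)
obs 6: x=3 → posterior Dirichlet(10, 7/4, 9/2, 13/2)
obs 7: x=3 → posterior Dirichlet(10, 7/4, 9/2, 15/2)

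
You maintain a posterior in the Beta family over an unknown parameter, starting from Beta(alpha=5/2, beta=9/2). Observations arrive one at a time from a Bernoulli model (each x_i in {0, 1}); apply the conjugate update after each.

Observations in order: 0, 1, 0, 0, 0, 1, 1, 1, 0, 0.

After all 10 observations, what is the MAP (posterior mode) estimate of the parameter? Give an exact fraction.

11/30

obs 1: x=0 → posterior Beta(5/2, 11/2)
obs 2: x=1 → posterior Beta(7/2, 11/2)
obs 3: x=0 → posterior Beta(7/2, 13/2)
obs 4: x=0 → posterior Beta(7/2, 15/2)
obs 5: x=0 → posterior Beta(7/2, 17/2)
obs 6: x=1 → posterior Beta(9/2, 17/2)
obs 7: x=1 → posterior Beta(11/2, 17/2)
obs 8: x=1 → posterior Beta(13/2, 17/2)
obs 9: x=0 → posterior Beta(13/2, 19/2)
obs 10: x=0 → posterior Beta(13/2, 21/2)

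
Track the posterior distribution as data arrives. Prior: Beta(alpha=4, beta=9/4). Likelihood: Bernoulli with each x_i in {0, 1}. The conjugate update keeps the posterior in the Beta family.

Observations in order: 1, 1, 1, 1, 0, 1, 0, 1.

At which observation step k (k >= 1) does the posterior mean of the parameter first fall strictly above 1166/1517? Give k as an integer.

k = 4

obs 1: x=1 → posterior Beta(5, 9/4)
obs 2: x=1 → posterior Beta(6, 9/4)
obs 3: x=1 → posterior Beta(7, 9/4)
obs 4: x=1 → posterior Beta(8, 9/4)
obs 5: x=0 → posterior Beta(8, 13/4)
obs 6: x=1 → posterior Beta(9, 13/4)
obs 7: x=0 → posterior Beta(9, 17/4)
obs 8: x=1 → posterior Beta(10, 17/4)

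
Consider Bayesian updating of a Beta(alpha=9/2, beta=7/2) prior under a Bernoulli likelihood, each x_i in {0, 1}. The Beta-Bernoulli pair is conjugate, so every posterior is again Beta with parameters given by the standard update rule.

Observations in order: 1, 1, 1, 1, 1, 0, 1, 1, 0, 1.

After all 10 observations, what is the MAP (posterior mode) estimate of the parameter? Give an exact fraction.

23/32

obs 1: x=1 → posterior Beta(11/2, 7/2)
obs 2: x=1 → posterior Beta(13/2, 7/2)
obs 3: x=1 → posterior Beta(15/2, 7/2)
obs 4: x=1 → posterior Beta(17/2, 7/2)
obs 5: x=1 → posterior Beta(19/2, 7/2)
obs 6: x=0 → posterior Beta(19/2, 9/2)
obs 7: x=1 → posterior Beta(21/2, 9/2)
obs 8: x=1 → posterior Beta(23/2, 9/2)
obs 9: x=0 → posterior Beta(23/2, 11/2)
obs 10: x=1 → posterior Beta(25/2, 11/2)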